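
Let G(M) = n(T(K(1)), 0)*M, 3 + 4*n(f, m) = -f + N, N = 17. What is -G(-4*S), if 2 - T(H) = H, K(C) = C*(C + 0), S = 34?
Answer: 442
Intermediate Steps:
K(C) = C² (K(C) = C*C = C²)
T(H) = 2 - H
n(f, m) = 7/2 - f/4 (n(f, m) = -¾ + (-f + 17)/4 = -¾ + (17 - f)/4 = -¾ + (17/4 - f/4) = 7/2 - f/4)
G(M) = 13*M/4 (G(M) = (7/2 - (2 - 1*1²)/4)*M = (7/2 - (2 - 1*1)/4)*M = (7/2 - (2 - 1)/4)*M = (7/2 - ¼*1)*M = (7/2 - ¼)*M = 13*M/4)
-G(-4*S) = -13*(-4*34)/4 = -13*(-136)/4 = -1*(-442) = 442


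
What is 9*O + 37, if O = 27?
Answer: 280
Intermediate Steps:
9*O + 37 = 9*27 + 37 = 243 + 37 = 280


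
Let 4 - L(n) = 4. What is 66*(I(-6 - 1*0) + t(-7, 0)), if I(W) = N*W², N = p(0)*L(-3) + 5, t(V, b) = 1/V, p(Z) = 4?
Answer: 83094/7 ≈ 11871.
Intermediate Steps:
L(n) = 0 (L(n) = 4 - 1*4 = 4 - 4 = 0)
N = 5 (N = 4*0 + 5 = 0 + 5 = 5)
I(W) = 5*W²
66*(I(-6 - 1*0) + t(-7, 0)) = 66*(5*(-6 - 1*0)² + 1/(-7)) = 66*(5*(-6 + 0)² - ⅐) = 66*(5*(-6)² - ⅐) = 66*(5*36 - ⅐) = 66*(180 - ⅐) = 66*(1259/7) = 83094/7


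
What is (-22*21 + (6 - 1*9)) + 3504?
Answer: 3039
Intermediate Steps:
(-22*21 + (6 - 1*9)) + 3504 = (-462 + (6 - 9)) + 3504 = (-462 - 3) + 3504 = -465 + 3504 = 3039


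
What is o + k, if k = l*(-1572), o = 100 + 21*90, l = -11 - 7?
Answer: 30286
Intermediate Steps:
l = -18
o = 1990 (o = 100 + 1890 = 1990)
k = 28296 (k = -18*(-1572) = 28296)
o + k = 1990 + 28296 = 30286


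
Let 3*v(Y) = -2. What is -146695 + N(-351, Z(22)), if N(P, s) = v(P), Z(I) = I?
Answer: -440087/3 ≈ -1.4670e+5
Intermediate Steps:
v(Y) = -⅔ (v(Y) = (⅓)*(-2) = -⅔)
N(P, s) = -⅔
-146695 + N(-351, Z(22)) = -146695 - ⅔ = -440087/3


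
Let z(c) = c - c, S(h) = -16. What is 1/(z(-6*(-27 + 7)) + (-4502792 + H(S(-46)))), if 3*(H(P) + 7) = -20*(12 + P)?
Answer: -3/13508317 ≈ -2.2209e-7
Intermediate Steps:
z(c) = 0
H(P) = -87 - 20*P/3 (H(P) = -7 + (-20*(12 + P))/3 = -7 + (-240 - 20*P)/3 = -7 + (-80 - 20*P/3) = -87 - 20*P/3)
1/(z(-6*(-27 + 7)) + (-4502792 + H(S(-46)))) = 1/(0 + (-4502792 + (-87 - 20/3*(-16)))) = 1/(0 + (-4502792 + (-87 + 320/3))) = 1/(0 + (-4502792 + 59/3)) = 1/(0 - 13508317/3) = 1/(-13508317/3) = -3/13508317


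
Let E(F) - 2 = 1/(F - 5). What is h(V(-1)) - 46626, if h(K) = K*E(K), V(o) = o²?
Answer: -186497/4 ≈ -46624.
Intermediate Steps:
E(F) = 2 + 1/(-5 + F) (E(F) = 2 + 1/(F - 5) = 2 + 1/(-5 + F))
h(K) = K*(-9 + 2*K)/(-5 + K) (h(K) = K*((-9 + 2*K)/(-5 + K)) = K*(-9 + 2*K)/(-5 + K))
h(V(-1)) - 46626 = (-1)²*(-9 + 2*(-1)²)/(-5 + (-1)²) - 46626 = 1*(-9 + 2*1)/(-5 + 1) - 46626 = 1*(-9 + 2)/(-4) - 46626 = 1*(-¼)*(-7) - 46626 = 7/4 - 46626 = -186497/4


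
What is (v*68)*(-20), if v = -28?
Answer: 38080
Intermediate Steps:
(v*68)*(-20) = -28*68*(-20) = -1904*(-20) = 38080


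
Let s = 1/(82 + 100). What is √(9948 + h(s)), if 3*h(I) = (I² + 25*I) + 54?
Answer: √330115301/182 ≈ 99.830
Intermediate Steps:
s = 1/182 ≈ 0.0054945
h(I) = 18 + I²/3 + 25*I/3 (h(I) = ((I² + 25*I) + 54)/3 = (54 + I² + 25*I)/3 = 18 + I²/3 + 25*I/3)
√(9948 + h(s)) = √(9948 + (18 + (1/182)²/3 + (25/3)*(1/182))) = √(9948 + (18 + (⅓)*(1/33124) + 25/546)) = √(9948 + (18 + 1/99372 + 25/546)) = √(9948 + 597749/33124) = √(330115301/33124) = √330115301/182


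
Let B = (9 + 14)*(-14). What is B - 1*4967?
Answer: -5289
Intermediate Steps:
B = -322 (B = 23*(-14) = -322)
B - 1*4967 = -322 - 1*4967 = -322 - 4967 = -5289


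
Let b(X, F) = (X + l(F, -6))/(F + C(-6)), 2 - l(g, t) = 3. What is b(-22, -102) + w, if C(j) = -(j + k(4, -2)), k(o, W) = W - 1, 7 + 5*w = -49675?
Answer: -4620311/465 ≈ -9936.2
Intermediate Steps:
w = -49682/5 (w = -7/5 + (⅕)*(-49675) = -7/5 - 9935 = -49682/5 ≈ -9936.4)
l(g, t) = -1 (l(g, t) = 2 - 1*3 = 2 - 3 = -1)
k(o, W) = -1 + W
C(j) = 3 - j (C(j) = -(j + (-1 - 2)) = -(j - 3) = -(-3 + j) = 3 - j)
b(X, F) = (-1 + X)/(9 + F) (b(X, F) = (X - 1)/(F + (3 - 1*(-6))) = (-1 + X)/(F + (3 + 6)) = (-1 + X)/(F + 9) = (-1 + X)/(9 + F))
b(-22, -102) + w = (-1 - 22)/(9 - 102) - 49682/5 = -23/(-93) - 49682/5 = -1/93*(-23) - 49682/5 = 23/93 - 49682/5 = -4620311/465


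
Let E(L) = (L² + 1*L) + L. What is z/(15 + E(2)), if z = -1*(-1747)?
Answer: 1747/23 ≈ 75.957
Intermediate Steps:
z = 1747
E(L) = L² + 2*L (E(L) = (L² + L) + L = (L + L²) + L = L² + 2*L)
z/(15 + E(2)) = 1747/(15 + 2*(2 + 2)) = 1747/(15 + 2*4) = 1747/(15 + 8) = 1747/23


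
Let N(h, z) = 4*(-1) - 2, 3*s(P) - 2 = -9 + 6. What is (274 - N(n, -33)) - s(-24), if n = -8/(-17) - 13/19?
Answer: 841/3 ≈ 280.33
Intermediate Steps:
s(P) = -⅓ (s(P) = ⅔ + (-9 + 6)/3 = ⅔ + (⅓)*(-3) = ⅔ - 1 = -⅓)
n = -69/323 (n = -8*(-1/17) - 13*1/19 = 8/17 - 13/19 = -69/323 ≈ -0.21362)
N(h, z) = -6 (N(h, z) = -4 - 2 = -6)
(274 - N(n, -33)) - s(-24) = (274 - 1*(-6)) - 1*(-⅓) = (274 + 6) + ⅓ = 280 + ⅓ = 841/3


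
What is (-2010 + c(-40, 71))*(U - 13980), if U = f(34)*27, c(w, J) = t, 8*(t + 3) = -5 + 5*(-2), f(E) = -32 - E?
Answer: 127033839/4 ≈ 3.1758e+7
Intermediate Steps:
t = -39/8 (t = -3 + (-5 + 5*(-2))/8 = -3 + (-5 - 10)/8 = -3 + (⅛)*(-15) = -3 - 15/8 = -39/8 ≈ -4.8750)
c(w, J) = -39/8
U = -1782 (U = (-32 - 1*34)*27 = (-32 - 34)*27 = -66*27 = -1782)
(-2010 + c(-40, 71))*(U - 13980) = (-2010 - 39/8)*(-1782 - 13980) = -16119/8*(-15762) = 127033839/4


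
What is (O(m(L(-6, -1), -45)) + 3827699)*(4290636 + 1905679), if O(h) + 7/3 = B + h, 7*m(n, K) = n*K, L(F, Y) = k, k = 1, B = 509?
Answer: 498135295601960/21 ≈ 2.3721e+13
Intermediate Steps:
L(F, Y) = 1
m(n, K) = K*n/7 (m(n, K) = (n*K)/7 = (K*n)/7 = K*n/7)
O(h) = 1520/3 + h (O(h) = -7/3 + (509 + h) = 1520/3 + h)
(O(m(L(-6, -1), -45)) + 3827699)*(4290636 + 1905679) = ((1520/3 + (1/7)*(-45)*1) + 3827699)*(4290636 + 1905679) = ((1520/3 - 45/7) + 3827699)*6196315 = (10505/21 + 3827699)*6196315 = (80392184/21)*6196315 = 498135295601960/21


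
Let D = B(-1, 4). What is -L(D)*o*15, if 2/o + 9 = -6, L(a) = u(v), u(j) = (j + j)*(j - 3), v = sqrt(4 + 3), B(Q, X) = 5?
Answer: 28 - 12*sqrt(7) ≈ -3.7490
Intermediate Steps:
D = 5
v = sqrt(7) ≈ 2.6458
u(j) = 2*j*(-3 + j) (u(j) = (2*j)*(-3 + j) = 2*j*(-3 + j))
L(a) = 2*sqrt(7)*(-3 + sqrt(7))
o = -2/15 (o = 2/(-9 - 6) = 2/(-15) = 2*(-1/15) = -2/15 ≈ -0.13333)
-L(D)*o*15 = -(14 - 6*sqrt(7))*(-2/15)*15 = -(-28/15 + 4*sqrt(7)/5)*15 = -(-28 + 12*sqrt(7)) = 28 - 12*sqrt(7)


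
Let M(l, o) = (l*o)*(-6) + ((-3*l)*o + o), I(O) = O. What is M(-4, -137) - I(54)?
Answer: -5123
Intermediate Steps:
M(l, o) = o - 9*l*o (M(l, o) = -6*l*o + (-3*l*o + o) = -6*l*o + (o - 3*l*o) = o - 9*l*o)
M(-4, -137) - I(54) = -137*(1 - 9*(-4)) - 1*54 = -137*(1 + 36) - 54 = -137*37 - 54 = -5069 - 54 = -5123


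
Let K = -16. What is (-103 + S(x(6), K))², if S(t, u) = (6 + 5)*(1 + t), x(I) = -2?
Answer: 12996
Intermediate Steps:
S(t, u) = 11 + 11*t (S(t, u) = 11*(1 + t) = 11 + 11*t)
(-103 + S(x(6), K))² = (-103 + (11 + 11*(-2)))² = (-103 + (11 - 22))² = (-103 - 11)² = (-114)² = 12996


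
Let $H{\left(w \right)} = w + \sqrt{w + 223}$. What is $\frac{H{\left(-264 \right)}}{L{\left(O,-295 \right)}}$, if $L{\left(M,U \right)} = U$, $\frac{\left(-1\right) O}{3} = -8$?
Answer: $\frac{264}{295} - \frac{i \sqrt{41}}{295} \approx 0.89492 - 0.021706 i$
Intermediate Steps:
$O = 24$ ($O = \left(-3\right) \left(-8\right) = 24$)
$H{\left(w \right)} = w + \sqrt{223 + w}$
$\frac{H{\left(-264 \right)}}{L{\left(O,-295 \right)}} = \frac{-264 + \sqrt{223 - 264}}{-295} = \left(-264 + \sqrt{-41}\right) \left(- \frac{1}{295}\right) = \left(-264 + i \sqrt{41}\right) \left(- \frac{1}{295}\right) = \frac{264}{295} - \frac{i \sqrt{41}}{295}$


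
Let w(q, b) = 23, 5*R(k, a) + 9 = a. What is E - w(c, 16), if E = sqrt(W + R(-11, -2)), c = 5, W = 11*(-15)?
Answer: -23 + 2*I*sqrt(1045)/5 ≈ -23.0 + 12.931*I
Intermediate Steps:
W = -165
R(k, a) = -9/5 + a/5
E = 2*I*sqrt(1045)/5 (E = sqrt(-165 + (-9/5 + (1/5)*(-2))) = sqrt(-165 + (-9/5 - 2/5)) = sqrt(-165 - 11/5) = sqrt(-836/5) = 2*I*sqrt(1045)/5 ≈ 12.931*I)
E - w(c, 16) = 2*I*sqrt(1045)/5 - 1*23 = 2*I*sqrt(1045)/5 - 23 = -23 + 2*I*sqrt(1045)/5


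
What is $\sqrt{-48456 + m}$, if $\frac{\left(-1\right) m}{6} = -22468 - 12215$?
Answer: $21 \sqrt{362} \approx 399.55$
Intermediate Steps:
$m = 208098$ ($m = - 6 \left(-22468 - 12215\right) = \left(-6\right) \left(-34683\right) = 208098$)
$\sqrt{-48456 + m} = \sqrt{-48456 + 208098} = \sqrt{159642} = 21 \sqrt{362}$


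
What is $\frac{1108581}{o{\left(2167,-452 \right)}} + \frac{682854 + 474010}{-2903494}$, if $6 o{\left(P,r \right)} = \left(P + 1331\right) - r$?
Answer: $\frac{4826995019821}{2867200325} \approx 1683.5$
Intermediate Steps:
$o{\left(P,r \right)} = \frac{1331}{6} - \frac{r}{6} + \frac{P}{6}$ ($o{\left(P,r \right)} = \frac{\left(P + 1331\right) - r}{6} = \frac{\left(1331 + P\right) - r}{6} = \frac{1331 + P - r}{6} = \frac{1331}{6} - \frac{r}{6} + \frac{P}{6}$)
$\frac{1108581}{o{\left(2167,-452 \right)}} + \frac{682854 + 474010}{-2903494} = \frac{1108581}{\frac{1331}{6} - - \frac{226}{3} + \frac{1}{6} \cdot 2167} + \frac{682854 + 474010}{-2903494} = \frac{1108581}{\frac{1331}{6} + \frac{226}{3} + \frac{2167}{6}} + 1156864 \left(- \frac{1}{2903494}\right) = \frac{1108581}{\frac{1975}{3}} - \frac{578432}{1451747} = 1108581 \cdot \frac{3}{1975} - \frac{578432}{1451747} = \frac{3325743}{1975} - \frac{578432}{1451747} = \frac{4826995019821}{2867200325}$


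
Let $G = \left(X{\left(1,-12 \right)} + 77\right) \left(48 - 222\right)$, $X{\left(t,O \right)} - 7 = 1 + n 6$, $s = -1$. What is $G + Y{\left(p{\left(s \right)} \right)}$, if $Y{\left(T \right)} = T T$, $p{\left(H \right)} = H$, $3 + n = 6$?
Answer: $-17921$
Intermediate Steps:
$n = 3$ ($n = -3 + 6 = 3$)
$Y{\left(T \right)} = T^{2}$
$X{\left(t,O \right)} = 26$ ($X{\left(t,O \right)} = 7 + \left(1 + 3 \cdot 6\right) = 7 + \left(1 + 18\right) = 7 + 19 = 26$)
$G = -17922$ ($G = \left(26 + 77\right) \left(48 - 222\right) = 103 \left(-174\right) = -17922$)
$G + Y{\left(p{\left(s \right)} \right)} = -17922 + \left(-1\right)^{2} = -17922 + 1 = -17921$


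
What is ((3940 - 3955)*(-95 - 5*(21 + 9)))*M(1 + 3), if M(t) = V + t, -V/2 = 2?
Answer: 0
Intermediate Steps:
V = -4 (V = -2*2 = -4)
M(t) = -4 + t
((3940 - 3955)*(-95 - 5*(21 + 9)))*M(1 + 3) = ((3940 - 3955)*(-95 - 5*(21 + 9)))*(-4 + (1 + 3)) = (-15*(-95 - 5*30))*(-4 + 4) = -15*(-95 - 150)*0 = -15*(-245)*0 = 3675*0 = 0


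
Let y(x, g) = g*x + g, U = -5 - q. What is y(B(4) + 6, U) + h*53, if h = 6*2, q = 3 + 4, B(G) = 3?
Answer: 516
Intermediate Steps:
q = 7
U = -12 (U = -5 - 1*7 = -5 - 7 = -12)
h = 12
y(x, g) = g + g*x
y(B(4) + 6, U) + h*53 = -12*(1 + (3 + 6)) + 12*53 = -12*(1 + 9) + 636 = -12*10 + 636 = -120 + 636 = 516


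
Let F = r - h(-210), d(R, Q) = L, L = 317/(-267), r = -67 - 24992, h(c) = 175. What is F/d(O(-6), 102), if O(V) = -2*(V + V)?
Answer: 6737478/317 ≈ 21254.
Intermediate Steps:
r = -25059
L = -317/267 (L = 317*(-1/267) = -317/267 ≈ -1.1873)
O(V) = -4*V
d(R, Q) = -317/267
F = -25234 (F = -25059 - 1*175 = -25059 - 175 = -25234)
F/d(O(-6), 102) = -25234/(-317/267) = -25234*(-267/317) = 6737478/317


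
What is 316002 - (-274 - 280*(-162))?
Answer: 270916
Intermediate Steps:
316002 - (-274 - 280*(-162)) = 316002 - (-274 + 45360) = 316002 - 1*45086 = 316002 - 45086 = 270916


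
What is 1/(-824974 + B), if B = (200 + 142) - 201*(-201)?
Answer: -1/784231 ≈ -1.2751e-6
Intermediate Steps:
B = 40743 (B = 342 + 40401 = 40743)
1/(-824974 + B) = 1/(-824974 + 40743) = 1/(-784231) = -1/784231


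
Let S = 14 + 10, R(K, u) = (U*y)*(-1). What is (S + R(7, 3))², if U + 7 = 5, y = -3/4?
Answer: 2025/4 ≈ 506.25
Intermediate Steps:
y = -¾ (y = -3*¼ = -¾ ≈ -0.75000)
U = -2 (U = -7 + 5 = -2)
R(K, u) = -3/2 (R(K, u) = -2*(-¾)*(-1) = (3/2)*(-1) = -3/2)
S = 24
(S + R(7, 3))² = (24 - 3/2)² = (45/2)² = 2025/4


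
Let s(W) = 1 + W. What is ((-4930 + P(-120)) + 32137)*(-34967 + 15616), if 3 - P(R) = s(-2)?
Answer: -526560061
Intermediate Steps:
P(R) = 4 (P(R) = 3 - (1 - 2) = 3 - 1*(-1) = 3 + 1 = 4)
((-4930 + P(-120)) + 32137)*(-34967 + 15616) = ((-4930 + 4) + 32137)*(-34967 + 15616) = (-4926 + 32137)*(-19351) = 27211*(-19351) = -526560061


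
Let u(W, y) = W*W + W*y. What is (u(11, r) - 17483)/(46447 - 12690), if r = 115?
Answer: -16097/33757 ≈ -0.47685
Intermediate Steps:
u(W, y) = W² + W*y
(u(11, r) - 17483)/(46447 - 12690) = (11*(11 + 115) - 17483)/(46447 - 12690) = (11*126 - 17483)/33757 = (1386 - 17483)*(1/33757) = -16097*1/33757 = -16097/33757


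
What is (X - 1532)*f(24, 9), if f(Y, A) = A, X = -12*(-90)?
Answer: -4068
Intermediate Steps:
X = 1080
(X - 1532)*f(24, 9) = (1080 - 1532)*9 = -452*9 = -4068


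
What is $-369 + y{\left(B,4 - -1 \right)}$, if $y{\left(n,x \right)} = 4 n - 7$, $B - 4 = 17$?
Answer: $-292$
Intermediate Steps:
$B = 21$ ($B = 4 + 17 = 21$)
$y{\left(n,x \right)} = -7 + 4 n$
$-369 + y{\left(B,4 - -1 \right)} = -369 + \left(-7 + 4 \cdot 21\right) = -369 + \left(-7 + 84\right) = -369 + 77 = -292$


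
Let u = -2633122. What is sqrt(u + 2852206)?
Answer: 2*sqrt(54771) ≈ 468.06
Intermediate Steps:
sqrt(u + 2852206) = sqrt(-2633122 + 2852206) = sqrt(219084) = 2*sqrt(54771)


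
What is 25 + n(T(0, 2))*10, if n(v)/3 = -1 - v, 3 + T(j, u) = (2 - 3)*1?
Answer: 115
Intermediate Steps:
T(j, u) = -4 (T(j, u) = -3 + (2 - 3)*1 = -3 - 1*1 = -3 - 1 = -4)
n(v) = -3 - 3*v (n(v) = 3*(-1 - v) = -3 - 3*v)
25 + n(T(0, 2))*10 = 25 + (-3 - 3*(-4))*10 = 25 + (-3 + 12)*10 = 25 + 9*10 = 25 + 90 = 115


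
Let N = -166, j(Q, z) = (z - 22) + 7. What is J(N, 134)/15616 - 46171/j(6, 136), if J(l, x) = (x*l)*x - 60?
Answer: -270419453/472384 ≈ -572.46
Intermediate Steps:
j(Q, z) = -15 + z (j(Q, z) = (-22 + z) + 7 = -15 + z)
J(l, x) = -60 + l*x² (J(l, x) = (l*x)*x - 60 = l*x² - 60 = -60 + l*x²)
J(N, 134)/15616 - 46171/j(6, 136) = (-60 - 166*134²)/15616 - 46171/(-15 + 136) = (-60 - 166*17956)*(1/15616) - 46171/121 = (-60 - 2980696)*(1/15616) - 46171*1/121 = -2980756*1/15616 - 46171/121 = -745189/3904 - 46171/121 = -270419453/472384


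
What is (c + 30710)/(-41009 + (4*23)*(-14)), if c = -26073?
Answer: -4637/42297 ≈ -0.10963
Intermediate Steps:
(c + 30710)/(-41009 + (4*23)*(-14)) = (-26073 + 30710)/(-41009 + (4*23)*(-14)) = 4637/(-41009 + 92*(-14)) = 4637/(-41009 - 1288) = 4637/(-42297) = 4637*(-1/42297) = -4637/42297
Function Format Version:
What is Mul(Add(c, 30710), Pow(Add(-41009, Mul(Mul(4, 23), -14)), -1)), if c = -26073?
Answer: Rational(-4637, 42297) ≈ -0.10963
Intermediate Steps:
Mul(Add(c, 30710), Pow(Add(-41009, Mul(Mul(4, 23), -14)), -1)) = Mul(Add(-26073, 30710), Pow(Add(-41009, Mul(Mul(4, 23), -14)), -1)) = Mul(4637, Pow(Add(-41009, Mul(92, -14)), -1)) = Mul(4637, Pow(Add(-41009, -1288), -1)) = Mul(4637, Pow(-42297, -1)) = Mul(4637, Rational(-1, 42297)) = Rational(-4637, 42297)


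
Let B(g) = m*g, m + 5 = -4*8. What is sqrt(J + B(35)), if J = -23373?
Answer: 2*I*sqrt(6167) ≈ 157.06*I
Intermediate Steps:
m = -37 (m = -5 - 4*8 = -5 - 32 = -37)
B(g) = -37*g
sqrt(J + B(35)) = sqrt(-23373 - 37*35) = sqrt(-23373 - 1295) = sqrt(-24668) = 2*I*sqrt(6167)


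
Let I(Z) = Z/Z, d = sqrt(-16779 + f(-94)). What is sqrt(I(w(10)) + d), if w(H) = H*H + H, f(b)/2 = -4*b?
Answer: sqrt(1 + I*sqrt(16027)) ≈ 7.9875 + 7.9247*I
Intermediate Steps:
f(b) = -8*b (f(b) = 2*(-4*b) = -8*b)
w(H) = H + H**2 (w(H) = H**2 + H = H + H**2)
d = I*sqrt(16027) (d = sqrt(-16779 - 8*(-94)) = sqrt(-16779 + 752) = sqrt(-16027) = I*sqrt(16027) ≈ 126.6*I)
I(Z) = 1
sqrt(I(w(10)) + d) = sqrt(1 + I*sqrt(16027))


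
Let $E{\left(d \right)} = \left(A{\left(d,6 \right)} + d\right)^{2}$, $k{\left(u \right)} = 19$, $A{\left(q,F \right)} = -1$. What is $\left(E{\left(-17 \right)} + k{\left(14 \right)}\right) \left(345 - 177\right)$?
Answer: $57624$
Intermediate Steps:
$E{\left(d \right)} = \left(-1 + d\right)^{2}$
$\left(E{\left(-17 \right)} + k{\left(14 \right)}\right) \left(345 - 177\right) = \left(\left(-1 - 17\right)^{2} + 19\right) \left(345 - 177\right) = \left(\left(-18\right)^{2} + 19\right) 168 = \left(324 + 19\right) 168 = 343 \cdot 168 = 57624$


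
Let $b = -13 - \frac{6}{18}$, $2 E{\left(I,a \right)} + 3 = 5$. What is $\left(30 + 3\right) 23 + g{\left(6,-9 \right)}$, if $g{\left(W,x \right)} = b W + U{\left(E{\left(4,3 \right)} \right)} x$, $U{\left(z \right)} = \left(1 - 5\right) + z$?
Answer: $706$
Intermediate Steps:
$E{\left(I,a \right)} = 1$ ($E{\left(I,a \right)} = - \frac{3}{2} + \frac{1}{2} \cdot 5 = - \frac{3}{2} + \frac{5}{2} = 1$)
$U{\left(z \right)} = -4 + z$
$b = - \frac{40}{3}$ ($b = -13 - 6 \cdot \frac{1}{18} = -13 - \frac{1}{3} = - \frac{40}{3} \approx -13.333$)
$g{\left(W,x \right)} = - 3 x - \frac{40 W}{3}$ ($g{\left(W,x \right)} = - \frac{40 W}{3} + \left(-4 + 1\right) x = - \frac{40 W}{3} - 3 x = - 3 x - \frac{40 W}{3}$)
$\left(30 + 3\right) 23 + g{\left(6,-9 \right)} = \left(30 + 3\right) 23 - 53 = 33 \cdot 23 + \left(27 - 80\right) = 759 - 53 = 706$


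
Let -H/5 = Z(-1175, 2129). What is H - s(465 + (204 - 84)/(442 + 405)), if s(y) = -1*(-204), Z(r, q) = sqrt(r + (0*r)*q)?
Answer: -204 - 25*I*sqrt(47) ≈ -204.0 - 171.39*I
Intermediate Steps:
Z(r, q) = sqrt(r) (Z(r, q) = sqrt(r + 0*q) = sqrt(r + 0) = sqrt(r))
H = -25*I*sqrt(47) ≈ -171.39*I
s(y) = 204
H - s(465 + (204 - 84)/(442 + 405)) = -25*I*sqrt(47) - 1*204 = -25*I*sqrt(47) - 204 = -204 - 25*I*sqrt(47)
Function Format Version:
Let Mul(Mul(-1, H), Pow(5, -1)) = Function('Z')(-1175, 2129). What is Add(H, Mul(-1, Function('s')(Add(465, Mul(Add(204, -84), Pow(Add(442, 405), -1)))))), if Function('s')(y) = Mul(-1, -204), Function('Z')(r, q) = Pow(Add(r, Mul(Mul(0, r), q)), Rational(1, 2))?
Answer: Add(-204, Mul(-25, I, Pow(47, Rational(1, 2)))) ≈ Add(-204.00, Mul(-171.39, I))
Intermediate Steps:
Function('Z')(r, q) = Pow(r, Rational(1, 2)) (Function('Z')(r, q) = Pow(Add(r, Mul(0, q)), Rational(1, 2)) = Pow(Add(r, 0), Rational(1, 2)) = Pow(r, Rational(1, 2)))
H = Mul(-25, I, Pow(47, Rational(1, 2))) (H = Mul(-5, Pow(-1175, Rational(1, 2))) = Mul(-5, Mul(5, I, Pow(47, Rational(1, 2)))) = Mul(-25, I, Pow(47, Rational(1, 2))) ≈ Mul(-171.39, I))
Function('s')(y) = 204
Add(H, Mul(-1, Function('s')(Add(465, Mul(Add(204, -84), Pow(Add(442, 405), -1)))))) = Add(Mul(-25, I, Pow(47, Rational(1, 2))), Mul(-1, 204)) = Add(Mul(-25, I, Pow(47, Rational(1, 2))), -204) = Add(-204, Mul(-25, I, Pow(47, Rational(1, 2))))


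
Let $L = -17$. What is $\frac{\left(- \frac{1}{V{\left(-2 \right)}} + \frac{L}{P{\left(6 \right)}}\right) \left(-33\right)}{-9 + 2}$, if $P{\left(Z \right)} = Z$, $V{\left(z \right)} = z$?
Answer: $-11$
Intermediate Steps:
$\frac{\left(- \frac{1}{V{\left(-2 \right)}} + \frac{L}{P{\left(6 \right)}}\right) \left(-33\right)}{-9 + 2} = \frac{\left(- \frac{1}{-2} - \frac{17}{6}\right) \left(-33\right)}{-9 + 2} = \frac{\left(\left(-1\right) \left(- \frac{1}{2}\right) - \frac{17}{6}\right) \left(-33\right)}{-7} = \left(\frac{1}{2} - \frac{17}{6}\right) \left(-33\right) \left(- \frac{1}{7}\right) = \left(- \frac{7}{3}\right) \left(-33\right) \left(- \frac{1}{7}\right) = 77 \left(- \frac{1}{7}\right) = -11$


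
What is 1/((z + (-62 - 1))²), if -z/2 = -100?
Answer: 1/18769 ≈ 5.3279e-5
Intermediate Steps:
z = 200 (z = -2*(-100) = 200)
1/((z + (-62 - 1))²) = 1/((200 + (-62 - 1))²) = 1/((200 - 63)²) = 1/(137²) = 1/18769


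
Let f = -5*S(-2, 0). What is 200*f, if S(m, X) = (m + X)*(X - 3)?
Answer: -6000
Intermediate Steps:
S(m, X) = (-3 + X)*(X + m) (S(m, X) = (X + m)*(-3 + X) = (-3 + X)*(X + m))
f = -30 (f = -5*(0² - 3*0 - 3*(-2) + 0*(-2)) = -5*(0 + 0 + 6 + 0) = -5*6 = -1*30 = -30)
200*f = 200*(-30) = -6000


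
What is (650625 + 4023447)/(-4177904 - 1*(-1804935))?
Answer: -4674072/2372969 ≈ -1.9697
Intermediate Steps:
(650625 + 4023447)/(-4177904 - 1*(-1804935)) = 4674072/(-4177904 + 1804935) = 4674072/(-2372969) = 4674072*(-1/2372969) = -4674072/2372969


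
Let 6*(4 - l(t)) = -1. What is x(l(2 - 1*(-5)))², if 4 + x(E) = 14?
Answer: 100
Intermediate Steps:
l(t) = 25/6 (l(t) = 4 - ⅙*(-1) = 4 + ⅙ = 25/6)
x(E) = 10 (x(E) = -4 + 14 = 10)
x(l(2 - 1*(-5)))² = 10² = 100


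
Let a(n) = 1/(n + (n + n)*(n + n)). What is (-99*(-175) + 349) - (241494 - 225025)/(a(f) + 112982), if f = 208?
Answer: 345978302478010/19575713249 ≈ 17674.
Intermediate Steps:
a(n) = 1/(n + 4*n²) (a(n) = 1/(n + (2*n)*(2*n)) = 1/(n + 4*n²))
(-99*(-175) + 349) - (241494 - 225025)/(a(f) + 112982) = (-99*(-175) + 349) - (241494 - 225025)/(1/(208*(1 + 4*208)) + 112982) = (17325 + 349) - 16469/(1/(208*(1 + 832)) + 112982) = 17674 - 16469/((1/208)/833 + 112982) = 17674 - 16469/((1/208)*(1/833) + 112982) = 17674 - 16469/(1/173264 + 112982) = 17674 - 16469/19575713249/173264 = 17674 - 16469*173264/19575713249 = 17674 - 1*2853484816/19575713249 = 17674 - 2853484816/19575713249 = 345978302478010/19575713249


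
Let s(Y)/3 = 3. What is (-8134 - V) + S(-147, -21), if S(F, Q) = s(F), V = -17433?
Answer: 9308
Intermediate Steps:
s(Y) = 9 (s(Y) = 3*3 = 9)
S(F, Q) = 9
(-8134 - V) + S(-147, -21) = (-8134 - 1*(-17433)) + 9 = (-8134 + 17433) + 9 = 9299 + 9 = 9308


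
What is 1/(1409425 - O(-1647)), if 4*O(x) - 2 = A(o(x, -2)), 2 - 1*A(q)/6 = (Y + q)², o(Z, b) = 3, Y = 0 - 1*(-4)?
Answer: 1/1409495 ≈ 7.0947e-7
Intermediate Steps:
Y = 4 (Y = 0 + 4 = 4)
A(q) = 12 - 6*(4 + q)²
O(x) = -70 (O(x) = ½ + (12 - 6*(4 + 3)²)/4 = ½ + (12 - 6*7²)/4 = ½ + (12 - 6*49)/4 = ½ + (12 - 294)/4 = ½ + (¼)*(-282) = ½ - 141/2 = -70)
1/(1409425 - O(-1647)) = 1/(1409425 - 1*(-70)) = 1/(1409425 + 70) = 1/1409495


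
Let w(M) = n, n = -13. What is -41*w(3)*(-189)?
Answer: -100737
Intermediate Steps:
w(M) = -13
-41*w(3)*(-189) = -41*(-13)*(-189) = 533*(-189) = -100737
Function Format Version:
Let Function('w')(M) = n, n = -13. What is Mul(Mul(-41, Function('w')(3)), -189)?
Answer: -100737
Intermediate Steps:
Function('w')(M) = -13
Mul(Mul(-41, Function('w')(3)), -189) = Mul(Mul(-41, -13), -189) = Mul(533, -189) = -100737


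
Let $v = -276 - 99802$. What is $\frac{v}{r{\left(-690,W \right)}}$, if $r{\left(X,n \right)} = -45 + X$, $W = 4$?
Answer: $\frac{100078}{735} \approx 136.16$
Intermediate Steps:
$v = -100078$ ($v = -276 - 99802 = -100078$)
$\frac{v}{r{\left(-690,W \right)}} = - \frac{100078}{-45 - 690} = - \frac{100078}{-735} = \left(-100078\right) \left(- \frac{1}{735}\right) = \frac{100078}{735}$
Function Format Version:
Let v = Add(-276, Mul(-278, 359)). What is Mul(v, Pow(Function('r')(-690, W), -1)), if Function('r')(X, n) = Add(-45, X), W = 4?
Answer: Rational(100078, 735) ≈ 136.16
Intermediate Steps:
v = -100078 (v = Add(-276, -99802) = -100078)
Mul(v, Pow(Function('r')(-690, W), -1)) = Mul(-100078, Pow(Add(-45, -690), -1)) = Mul(-100078, Pow(-735, -1)) = Mul(-100078, Rational(-1, 735)) = Rational(100078, 735)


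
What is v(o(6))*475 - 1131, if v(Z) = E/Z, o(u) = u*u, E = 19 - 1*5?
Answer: -17033/18 ≈ -946.28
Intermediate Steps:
E = 14 (E = 19 - 5 = 14)
o(u) = u²
v(Z) = 14/Z
v(o(6))*475 - 1131 = (14/(6²))*475 - 1131 = (14/36)*475 - 1131 = (14*(1/36))*475 - 1131 = (7/18)*475 - 1131 = 3325/18 - 1131 = -17033/18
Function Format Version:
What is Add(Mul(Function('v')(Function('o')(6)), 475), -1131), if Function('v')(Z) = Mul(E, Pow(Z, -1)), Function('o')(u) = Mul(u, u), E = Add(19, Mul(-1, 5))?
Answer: Rational(-17033, 18) ≈ -946.28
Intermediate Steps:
E = 14 (E = Add(19, -5) = 14)
Function('o')(u) = Pow(u, 2)
Function('v')(Z) = Mul(14, Pow(Z, -1))
Add(Mul(Function('v')(Function('o')(6)), 475), -1131) = Add(Mul(Mul(14, Pow(Pow(6, 2), -1)), 475), -1131) = Add(Mul(Mul(14, Pow(36, -1)), 475), -1131) = Add(Mul(Mul(14, Rational(1, 36)), 475), -1131) = Add(Mul(Rational(7, 18), 475), -1131) = Add(Rational(3325, 18), -1131) = Rational(-17033, 18)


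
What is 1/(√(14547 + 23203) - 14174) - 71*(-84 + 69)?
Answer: 106960353008/100432263 - 5*√1510/200864526 ≈ 1065.0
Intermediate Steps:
1/(√(14547 + 23203) - 14174) - 71*(-84 + 69) = 1/(√37750 - 14174) - 71*(-15) = 1/(5*√1510 - 14174) + 1065 = 1/(-14174 + 5*√1510) + 1065 = 1065 + 1/(-14174 + 5*√1510)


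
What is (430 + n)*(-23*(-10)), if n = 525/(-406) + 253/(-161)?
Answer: 19942955/203 ≈ 98241.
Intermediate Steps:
n = -1163/406 (n = 525*(-1/406) + 253*(-1/161) = -75/58 - 11/7 = -1163/406 ≈ -2.8645)
(430 + n)*(-23*(-10)) = (430 - 1163/406)*(-23*(-10)) = (173417/406)*230 = 19942955/203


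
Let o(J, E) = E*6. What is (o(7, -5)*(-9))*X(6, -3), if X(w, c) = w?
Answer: 1620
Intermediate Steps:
o(J, E) = 6*E
(o(7, -5)*(-9))*X(6, -3) = ((6*(-5))*(-9))*6 = -30*(-9)*6 = 270*6 = 1620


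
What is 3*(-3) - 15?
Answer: -24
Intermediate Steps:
3*(-3) - 15 = -9 - 15 = -24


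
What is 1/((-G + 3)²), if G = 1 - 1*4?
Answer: 1/36 ≈ 0.027778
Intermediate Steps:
G = -3 (G = 1 - 4 = -3)
1/((-G + 3)²) = 1/((-1*(-3) + 3)²) = 1/((3 + 3)²) = 1/(6²) = 1/36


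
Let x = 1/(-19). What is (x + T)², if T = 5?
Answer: 8836/361 ≈ 24.476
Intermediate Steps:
x = -1/19 ≈ -0.052632
(x + T)² = (-1/19 + 5)² = (94/19)² = 8836/361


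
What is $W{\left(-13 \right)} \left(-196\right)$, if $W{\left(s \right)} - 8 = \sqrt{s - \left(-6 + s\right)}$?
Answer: $-1568 - 196 \sqrt{6} \approx -2048.1$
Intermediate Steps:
$W{\left(s \right)} = 8 + \sqrt{6}$ ($W{\left(s \right)} = 8 + \sqrt{s - \left(-6 + s\right)} = 8 + \sqrt{6}$)
$W{\left(-13 \right)} \left(-196\right) = \left(8 + \sqrt{6}\right) \left(-196\right) = -1568 - 196 \sqrt{6}$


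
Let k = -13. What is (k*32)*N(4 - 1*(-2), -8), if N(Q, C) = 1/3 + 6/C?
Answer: 520/3 ≈ 173.33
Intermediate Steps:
N(Q, C) = 1/3 + 6/C (N(Q, C) = 1*(1/3) + 6/C = 1/3 + 6/C)
(k*32)*N(4 - 1*(-2), -8) = (-13*32)*((1/3)*(18 - 8)/(-8)) = -416*(-1)*10/(3*8) = -416*(-5/12) = 520/3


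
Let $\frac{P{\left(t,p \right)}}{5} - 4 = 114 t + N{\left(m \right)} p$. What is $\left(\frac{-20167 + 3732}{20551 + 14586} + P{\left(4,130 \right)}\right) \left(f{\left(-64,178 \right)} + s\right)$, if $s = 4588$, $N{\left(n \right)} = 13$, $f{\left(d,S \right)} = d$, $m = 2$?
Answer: $\frac{1708743369060}{35137} \approx 4.8631 \cdot 10^{7}$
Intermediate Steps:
$P{\left(t,p \right)} = 20 + 65 p + 570 t$ ($P{\left(t,p \right)} = 20 + 5 \left(114 t + 13 p\right) = 20 + 5 \left(13 p + 114 t\right) = 20 + \left(65 p + 570 t\right) = 20 + 65 p + 570 t$)
$\left(\frac{-20167 + 3732}{20551 + 14586} + P{\left(4,130 \right)}\right) \left(f{\left(-64,178 \right)} + s\right) = \left(\frac{-20167 + 3732}{20551 + 14586} + \left(20 + 65 \cdot 130 + 570 \cdot 4\right)\right) \left(-64 + 4588\right) = \left(- \frac{16435}{35137} + \left(20 + 8450 + 2280\right)\right) 4524 = \left(\left(-16435\right) \frac{1}{35137} + 10750\right) 4524 = \left(- \frac{16435}{35137} + 10750\right) 4524 = \frac{377706315}{35137} \cdot 4524 = \frac{1708743369060}{35137}$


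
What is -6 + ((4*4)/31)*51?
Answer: 630/31 ≈ 20.323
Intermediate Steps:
-6 + ((4*4)/31)*51 = -6 + (16*(1/31))*51 = -6 + (16/31)*51 = -6 + 816/31 = 630/31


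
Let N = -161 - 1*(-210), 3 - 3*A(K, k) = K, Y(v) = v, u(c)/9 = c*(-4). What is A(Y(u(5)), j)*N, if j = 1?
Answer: 2989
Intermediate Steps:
u(c) = -36*c (u(c) = 9*(c*(-4)) = 9*(-4*c) = -36*c)
A(K, k) = 1 - K/3
N = 49 (N = -161 + 210 = 49)
A(Y(u(5)), j)*N = (1 - (-12)*5)*49 = (1 - ⅓*(-180))*49 = (1 + 60)*49 = 61*49 = 2989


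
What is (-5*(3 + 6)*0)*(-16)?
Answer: 0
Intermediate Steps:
(-5*(3 + 6)*0)*(-16) = (-5*9*0)*(-16) = -45*0*(-16) = 0*(-16) = 0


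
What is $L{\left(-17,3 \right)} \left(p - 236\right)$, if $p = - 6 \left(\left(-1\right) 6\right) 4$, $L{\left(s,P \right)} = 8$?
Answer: $-736$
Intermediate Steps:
$p = 144$ ($p = \left(-6\right) \left(-6\right) 4 = 36 \cdot 4 = 144$)
$L{\left(-17,3 \right)} \left(p - 236\right) = 8 \left(144 - 236\right) = 8 \left(-92\right) = -736$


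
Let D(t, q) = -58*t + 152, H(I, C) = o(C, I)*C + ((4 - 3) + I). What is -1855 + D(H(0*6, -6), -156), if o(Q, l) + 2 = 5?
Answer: -717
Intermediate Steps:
o(Q, l) = 3 (o(Q, l) = -2 + 5 = 3)
H(I, C) = 1 + I + 3*C (H(I, C) = 3*C + ((4 - 3) + I) = 3*C + (1 + I) = 1 + I + 3*C)
D(t, q) = 152 - 58*t
-1855 + D(H(0*6, -6), -156) = -1855 + (152 - 58*(1 + 0*6 + 3*(-6))) = -1855 + (152 - 58*(1 + 0 - 18)) = -1855 + (152 - 58*(-17)) = -1855 + (152 + 986) = -1855 + 1138 = -717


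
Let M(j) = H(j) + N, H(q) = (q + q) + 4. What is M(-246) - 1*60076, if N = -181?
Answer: -60745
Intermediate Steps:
H(q) = 4 + 2*q (H(q) = 2*q + 4 = 4 + 2*q)
M(j) = -177 + 2*j (M(j) = (4 + 2*j) - 181 = -177 + 2*j)
M(-246) - 1*60076 = (-177 + 2*(-246)) - 1*60076 = (-177 - 492) - 60076 = -669 - 60076 = -60745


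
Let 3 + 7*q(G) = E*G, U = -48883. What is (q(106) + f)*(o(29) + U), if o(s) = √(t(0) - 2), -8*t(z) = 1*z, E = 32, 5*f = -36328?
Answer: 11602428933/35 - 237351*I*√2/35 ≈ 3.315e+8 - 9590.4*I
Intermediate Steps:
f = -36328/5 (f = (⅕)*(-36328) = -36328/5 ≈ -7265.6)
t(z) = -z/8
q(G) = -3/7 + 32*G/7 (q(G) = -3/7 + (32*G)/7 = -3/7 + 32*G/7)
o(s) = I*√2 (o(s) = √(-⅛*0 - 2) = √(0 - 2) = √(-2) = I*√2)
(q(106) + f)*(o(29) + U) = ((-3/7 + (32/7)*106) - 36328/5)*(I*√2 - 48883) = ((-3/7 + 3392/7) - 36328/5)*(-48883 + I*√2) = (3389/7 - 36328/5)*(-48883 + I*√2) = -237351*(-48883 + I*√2)/35 = 11602428933/35 - 237351*I*√2/35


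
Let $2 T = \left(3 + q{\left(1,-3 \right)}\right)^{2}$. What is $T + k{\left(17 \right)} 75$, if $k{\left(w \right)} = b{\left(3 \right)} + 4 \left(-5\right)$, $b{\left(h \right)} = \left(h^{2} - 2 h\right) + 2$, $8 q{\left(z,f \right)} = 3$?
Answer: $- \frac{143271}{128} \approx -1119.3$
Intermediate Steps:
$q{\left(z,f \right)} = \frac{3}{8}$ ($q{\left(z,f \right)} = \frac{1}{8} \cdot 3 = \frac{3}{8}$)
$b{\left(h \right)} = 2 + h^{2} - 2 h$
$T = \frac{729}{128}$ ($T = \frac{\left(3 + \frac{3}{8}\right)^{2}}{2} = \frac{\left(\frac{27}{8}\right)^{2}}{2} = \frac{1}{2} \cdot \frac{729}{64} = \frac{729}{128} \approx 5.6953$)
$k{\left(w \right)} = -15$ ($k{\left(w \right)} = \left(2 + 3^{2} - 6\right) + 4 \left(-5\right) = \left(2 + 9 - 6\right) - 20 = 5 - 20 = -15$)
$T + k{\left(17 \right)} 75 = \frac{729}{128} - 1125 = - \frac{143271}{128}$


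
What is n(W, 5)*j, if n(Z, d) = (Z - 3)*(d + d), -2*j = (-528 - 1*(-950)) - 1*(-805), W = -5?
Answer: 49080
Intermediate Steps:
j = -1227/2 (j = -((-528 - 1*(-950)) - 1*(-805))/2 = -((-528 + 950) + 805)/2 = -(422 + 805)/2 = -½*1227 = -1227/2 ≈ -613.50)
n(Z, d) = 2*d*(-3 + Z) (n(Z, d) = (-3 + Z)*(2*d) = 2*d*(-3 + Z))
n(W, 5)*j = (2*5*(-3 - 5))*(-1227/2) = (2*5*(-8))*(-1227/2) = -80*(-1227/2) = 49080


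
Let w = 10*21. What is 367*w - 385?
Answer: 76685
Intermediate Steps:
w = 210
367*w - 385 = 367*210 - 385 = 77070 - 385 = 76685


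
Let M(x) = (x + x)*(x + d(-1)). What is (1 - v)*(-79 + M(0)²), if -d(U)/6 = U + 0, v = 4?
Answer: 237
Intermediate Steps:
d(U) = -6*U (d(U) = -6*(U + 0) = -6*U)
M(x) = 2*x*(6 + x) (M(x) = (x + x)*(x - 6*(-1)) = (2*x)*(x + 6) = (2*x)*(6 + x) = 2*x*(6 + x))
(1 - v)*(-79 + M(0)²) = (1 - 1*4)*(-79 + (2*0*(6 + 0))²) = (1 - 4)*(-79 + (2*0*6)²) = -3*(-79 + 0²) = -3*(-79 + 0) = -3*(-79) = 237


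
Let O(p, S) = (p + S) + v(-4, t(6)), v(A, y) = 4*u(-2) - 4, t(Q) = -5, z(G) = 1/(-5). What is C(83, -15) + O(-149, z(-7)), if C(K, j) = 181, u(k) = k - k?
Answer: 139/5 ≈ 27.800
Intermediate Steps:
z(G) = -1/5
u(k) = 0
v(A, y) = -4 (v(A, y) = 4*0 - 4 = 0 - 4 = -4)
O(p, S) = -4 + S + p (O(p, S) = (p + S) - 4 = (S + p) - 4 = -4 + S + p)
C(83, -15) + O(-149, z(-7)) = 181 + (-4 - 1/5 - 149) = 181 - 766/5 = 139/5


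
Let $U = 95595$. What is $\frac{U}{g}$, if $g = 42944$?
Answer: $\frac{95595}{42944} \approx 2.226$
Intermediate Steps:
$\frac{U}{g} = \frac{95595}{42944}$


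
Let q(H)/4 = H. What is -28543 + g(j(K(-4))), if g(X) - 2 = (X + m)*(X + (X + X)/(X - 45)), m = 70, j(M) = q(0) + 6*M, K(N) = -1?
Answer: -491469/17 ≈ -28910.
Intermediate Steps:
q(H) = 4*H
j(M) = 6*M (j(M) = 4*0 + 6*M = 0 + 6*M = 6*M)
g(X) = 2 + (70 + X)*(X + 2*X/(-45 + X)) (g(X) = 2 + (X + 70)*(X + (X + X)/(X - 45)) = 2 + (70 + X)*(X + (2*X)/(-45 + X)) = 2 + (70 + X)*(X + 2*X/(-45 + X)))
-28543 + g(j(K(-4))) = -28543 + (-90 + (6*(-1))**3 - 18048*(-1) + 27*(6*(-1))**2)/(-45 + 6*(-1)) = -28543 + (-90 + (-6)**3 - 3008*(-6) + 27*(-6)**2)/(-45 - 6) = -28543 + (-90 - 216 + 18048 + 27*36)/(-51) = -28543 - (-90 - 216 + 18048 + 972)/51 = -28543 - 1/51*18714 = -28543 - 6238/17 = -491469/17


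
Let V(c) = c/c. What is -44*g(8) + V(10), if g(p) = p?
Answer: -351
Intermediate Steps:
V(c) = 1
-44*g(8) + V(10) = -44*8 + 1 = -352 + 1 = -351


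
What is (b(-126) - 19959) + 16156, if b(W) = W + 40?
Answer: -3889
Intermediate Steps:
b(W) = 40 + W
(b(-126) - 19959) + 16156 = ((40 - 126) - 19959) + 16156 = (-86 - 19959) + 16156 = -20045 + 16156 = -3889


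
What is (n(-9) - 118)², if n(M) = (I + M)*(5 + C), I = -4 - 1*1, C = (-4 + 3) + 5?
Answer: 59536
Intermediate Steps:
C = 4 (C = -1 + 5 = 4)
I = -5 (I = -4 - 1 = -5)
n(M) = -45 + 9*M (n(M) = (-5 + M)*(5 + 4) = (-5 + M)*9 = -45 + 9*M)
(n(-9) - 118)² = ((-45 + 9*(-9)) - 118)² = ((-45 - 81) - 118)² = (-126 - 118)² = (-244)² = 59536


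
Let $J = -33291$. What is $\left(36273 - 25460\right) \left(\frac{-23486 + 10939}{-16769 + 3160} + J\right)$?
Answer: $- \frac{4898772038336}{13609} \approx -3.5997 \cdot 10^{8}$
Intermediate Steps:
$\left(36273 - 25460\right) \left(\frac{-23486 + 10939}{-16769 + 3160} + J\right) = \left(36273 - 25460\right) \left(\frac{-23486 + 10939}{-16769 + 3160} - 33291\right) = 10813 \left(- \frac{12547}{-13609} - 33291\right) = 10813 \left(\left(-12547\right) \left(- \frac{1}{13609}\right) - 33291\right) = 10813 \left(\frac{12547}{13609} - 33291\right) = 10813 \left(- \frac{453044672}{13609}\right) = - \frac{4898772038336}{13609}$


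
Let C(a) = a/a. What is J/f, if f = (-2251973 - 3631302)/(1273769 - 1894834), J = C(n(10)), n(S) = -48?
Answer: 124213/1176655 ≈ 0.10556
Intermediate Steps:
C(a) = 1
J = 1
f = 1176655/124213 (f = -5883275/(-621065) = -5883275*(-1/621065) = 1176655/124213 ≈ 9.4729)
J/f = 1/(1176655/124213) = 1*(124213/1176655) = 124213/1176655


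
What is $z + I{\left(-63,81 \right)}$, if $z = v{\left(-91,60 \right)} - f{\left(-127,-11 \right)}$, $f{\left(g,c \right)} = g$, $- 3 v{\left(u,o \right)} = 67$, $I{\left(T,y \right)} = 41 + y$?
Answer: $\frac{680}{3} \approx 226.67$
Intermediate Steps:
$v{\left(u,o \right)} = - \frac{67}{3}$ ($v{\left(u,o \right)} = \left(- \frac{1}{3}\right) 67 = - \frac{67}{3}$)
$z = \frac{314}{3}$ ($z = - \frac{67}{3} - -127 = - \frac{67}{3} + 127 = \frac{314}{3} \approx 104.67$)
$z + I{\left(-63,81 \right)} = \frac{314}{3} + \left(41 + 81\right) = \frac{314}{3} + 122 = \frac{680}{3}$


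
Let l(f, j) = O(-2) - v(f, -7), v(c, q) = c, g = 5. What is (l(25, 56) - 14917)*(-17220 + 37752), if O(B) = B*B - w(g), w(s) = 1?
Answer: -306727548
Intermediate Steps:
O(B) = -1 + B**2 (O(B) = B*B - 1*1 = B**2 - 1 = -1 + B**2)
l(f, j) = 3 - f (l(f, j) = (-1 + (-2)**2) - f = (-1 + 4) - f = 3 - f)
(l(25, 56) - 14917)*(-17220 + 37752) = ((3 - 1*25) - 14917)*(-17220 + 37752) = ((3 - 25) - 14917)*20532 = (-22 - 14917)*20532 = -14939*20532 = -306727548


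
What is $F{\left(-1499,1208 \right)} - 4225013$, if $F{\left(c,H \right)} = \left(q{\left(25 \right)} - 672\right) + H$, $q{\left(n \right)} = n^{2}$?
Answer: $-4223852$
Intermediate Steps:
$F{\left(c,H \right)} = -47 + H$ ($F{\left(c,H \right)} = \left(25^{2} - 672\right) + H = \left(625 - 672\right) + H = -47 + H$)
$F{\left(-1499,1208 \right)} - 4225013 = \left(-47 + 1208\right) - 4225013 = 1161 - 4225013 = -4223852$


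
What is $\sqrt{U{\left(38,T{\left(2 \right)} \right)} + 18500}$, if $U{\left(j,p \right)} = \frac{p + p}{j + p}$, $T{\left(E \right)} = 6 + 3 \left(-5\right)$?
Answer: $\frac{\sqrt{15557978}}{29} \approx 136.01$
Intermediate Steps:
$T{\left(E \right)} = -9$ ($T{\left(E \right)} = 6 - 15 = -9$)
$U{\left(j,p \right)} = \frac{2 p}{j + p}$
$\sqrt{U{\left(38,T{\left(2 \right)} \right)} + 18500} = \sqrt{2 \left(-9\right) \frac{1}{38 - 9} + 18500} = \sqrt{2 \left(-9\right) \frac{1}{29} + 18500} = \sqrt{- \frac{18}{29} + 18500} = \sqrt{\frac{536482}{29}} = \frac{\sqrt{15557978}}{29}$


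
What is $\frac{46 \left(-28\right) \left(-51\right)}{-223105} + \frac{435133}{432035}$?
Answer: $\frac{13740166577}{19277833735} \approx 0.71274$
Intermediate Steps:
$\frac{46 \left(-28\right) \left(-51\right)}{-223105} + \frac{435133}{432035} = \left(-1288\right) \left(-51\right) \left(- \frac{1}{223105}\right) + 435133 \cdot \frac{1}{432035} = 65688 \left(- \frac{1}{223105}\right) + \frac{435133}{432035} = - \frac{65688}{223105} + \frac{435133}{432035} = \frac{13740166577}{19277833735}$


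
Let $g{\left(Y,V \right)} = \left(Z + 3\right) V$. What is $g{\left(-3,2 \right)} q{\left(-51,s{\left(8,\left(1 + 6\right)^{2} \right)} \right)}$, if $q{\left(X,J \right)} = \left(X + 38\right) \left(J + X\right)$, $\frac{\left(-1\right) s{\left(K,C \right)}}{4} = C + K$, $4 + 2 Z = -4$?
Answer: $-7254$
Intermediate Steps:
$Z = -4$ ($Z = -2 + \frac{1}{2} \left(-4\right) = -2 - 2 = -4$)
$s{\left(K,C \right)} = - 4 C - 4 K$ ($s{\left(K,C \right)} = - 4 \left(C + K\right) = - 4 C - 4 K$)
$g{\left(Y,V \right)} = - V$ ($g{\left(Y,V \right)} = \left(-4 + 3\right) V = - V$)
$q{\left(X,J \right)} = \left(38 + X\right) \left(J + X\right)$
$g{\left(-3,2 \right)} q{\left(-51,s{\left(8,\left(1 + 6\right)^{2} \right)} \right)} = \left(-1\right) 2 \left(\left(-51\right)^{2} + 38 \left(- 4 \left(1 + 6\right)^{2} - 32\right) + 38 \left(-51\right) + \left(- 4 \left(1 + 6\right)^{2} - 32\right) \left(-51\right)\right) = - 2 \left(2601 + 38 \left(- 4 \cdot 7^{2} - 32\right) - 1938 + \left(- 4 \cdot 7^{2} - 32\right) \left(-51\right)\right) = - 2 \left(2601 + 38 \left(\left(-4\right) 49 - 32\right) - 1938 + \left(\left(-4\right) 49 - 32\right) \left(-51\right)\right) = - 2 \left(2601 + 38 \left(-196 - 32\right) - 1938 + \left(-196 - 32\right) \left(-51\right)\right) = - 2 \left(2601 + 38 \left(-228\right) - 1938 - -11628\right) = - 2 \left(2601 - 8664 - 1938 + 11628\right) = \left(-2\right) 3627 = -7254$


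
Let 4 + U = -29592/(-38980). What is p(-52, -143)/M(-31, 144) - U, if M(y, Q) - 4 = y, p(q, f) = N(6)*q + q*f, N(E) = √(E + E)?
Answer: -71611106/263115 + 104*√3/27 ≈ -265.50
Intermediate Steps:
N(E) = √2*√E (N(E) = √(2*E) = √2*√E)
p(q, f) = f*q + 2*q*√3 (p(q, f) = (√2*√6)*q + q*f = (2*√3)*q + f*q = 2*q*√3 + f*q = f*q + 2*q*√3)
M(y, Q) = 4 + y
U = -31582/9745 (U = -4 - 29592/(-38980) = -4 - 29592*(-1/38980) = -4 + 7398/9745 = -31582/9745 ≈ -3.2408)
p(-52, -143)/M(-31, 144) - U = (-52*(-143 + 2*√3))/(4 - 31) - 1*(-31582/9745) = (7436 - 104*√3)/(-27) + 31582/9745 = (7436 - 104*√3)*(-1/27) + 31582/9745 = (-7436/27 + 104*√3/27) + 31582/9745 = -71611106/263115 + 104*√3/27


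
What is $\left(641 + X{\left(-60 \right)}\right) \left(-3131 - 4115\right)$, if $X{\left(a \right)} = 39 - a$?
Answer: $-5362040$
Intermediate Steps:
$\left(641 + X{\left(-60 \right)}\right) \left(-3131 - 4115\right) = \left(641 + \left(39 - -60\right)\right) \left(-3131 - 4115\right) = \left(641 + \left(39 + 60\right)\right) \left(-7246\right) = \left(641 + 99\right) \left(-7246\right) = 740 \left(-7246\right) = -5362040$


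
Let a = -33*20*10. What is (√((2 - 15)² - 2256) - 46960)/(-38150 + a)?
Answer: 4696/4475 - I*√2087/44750 ≈ 1.0494 - 0.0010209*I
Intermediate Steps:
a = -6600 (a = -660*10 = -6600)
(√((2 - 15)² - 2256) - 46960)/(-38150 + a) = (√((2 - 15)² - 2256) - 46960)/(-38150 - 6600) = (√((-13)² - 2256) - 46960)/(-44750) = (√(169 - 2256) - 46960)*(-1/44750) = (√(-2087) - 46960)*(-1/44750) = (I*√2087 - 46960)*(-1/44750) = (-46960 + I*√2087)*(-1/44750) = 4696/4475 - I*√2087/44750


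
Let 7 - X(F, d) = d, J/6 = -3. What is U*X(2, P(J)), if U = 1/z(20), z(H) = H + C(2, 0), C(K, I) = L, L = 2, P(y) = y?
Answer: 25/22 ≈ 1.1364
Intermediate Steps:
J = -18 (J = 6*(-3) = -18)
X(F, d) = 7 - d
C(K, I) = 2
z(H) = 2 + H (z(H) = H + 2 = 2 + H)
U = 1/22 (U = 1/(2 + 20) = 1/22 ≈ 0.045455)
U*X(2, P(J)) = (7 - 1*(-18))/22 = (7 + 18)/22 = (1/22)*25 = 25/22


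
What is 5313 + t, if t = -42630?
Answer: -37317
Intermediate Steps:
5313 + t = 5313 - 42630 = -37317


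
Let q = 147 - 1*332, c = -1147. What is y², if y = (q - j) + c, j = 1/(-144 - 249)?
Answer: 274026075625/154449 ≈ 1.7742e+6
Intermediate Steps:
q = -185 (q = 147 - 332 = -185)
j = -1/393 (j = 1/(-393) = -1/393 ≈ -0.0025445)
y = -523475/393 (y = (-185 - 1*(-1/393)) - 1147 = (-185 + 1/393) - 1147 = -72704/393 - 1147 = -523475/393 ≈ -1332.0)
y² = (-523475/393)² = 274026075625/154449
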